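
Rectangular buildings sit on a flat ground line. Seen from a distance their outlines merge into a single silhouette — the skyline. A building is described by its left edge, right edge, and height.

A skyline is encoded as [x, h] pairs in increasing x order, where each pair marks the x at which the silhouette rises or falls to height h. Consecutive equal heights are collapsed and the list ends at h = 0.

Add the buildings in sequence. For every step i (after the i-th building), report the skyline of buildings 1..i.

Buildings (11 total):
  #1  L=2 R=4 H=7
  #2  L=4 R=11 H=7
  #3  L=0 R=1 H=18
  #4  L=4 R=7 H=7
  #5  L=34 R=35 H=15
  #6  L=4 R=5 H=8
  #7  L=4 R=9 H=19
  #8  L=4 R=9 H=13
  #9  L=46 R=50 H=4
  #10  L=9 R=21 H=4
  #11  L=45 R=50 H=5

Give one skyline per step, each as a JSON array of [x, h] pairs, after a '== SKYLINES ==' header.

== SKYLINES ==
[[2,7],[4,0]]
[[2,7],[11,0]]
[[0,18],[1,0],[2,7],[11,0]]
[[0,18],[1,0],[2,7],[11,0]]
[[0,18],[1,0],[2,7],[11,0],[34,15],[35,0]]
[[0,18],[1,0],[2,7],[4,8],[5,7],[11,0],[34,15],[35,0]]
[[0,18],[1,0],[2,7],[4,19],[9,7],[11,0],[34,15],[35,0]]
[[0,18],[1,0],[2,7],[4,19],[9,7],[11,0],[34,15],[35,0]]
[[0,18],[1,0],[2,7],[4,19],[9,7],[11,0],[34,15],[35,0],[46,4],[50,0]]
[[0,18],[1,0],[2,7],[4,19],[9,7],[11,4],[21,0],[34,15],[35,0],[46,4],[50,0]]
[[0,18],[1,0],[2,7],[4,19],[9,7],[11,4],[21,0],[34,15],[35,0],[45,5],[50,0]]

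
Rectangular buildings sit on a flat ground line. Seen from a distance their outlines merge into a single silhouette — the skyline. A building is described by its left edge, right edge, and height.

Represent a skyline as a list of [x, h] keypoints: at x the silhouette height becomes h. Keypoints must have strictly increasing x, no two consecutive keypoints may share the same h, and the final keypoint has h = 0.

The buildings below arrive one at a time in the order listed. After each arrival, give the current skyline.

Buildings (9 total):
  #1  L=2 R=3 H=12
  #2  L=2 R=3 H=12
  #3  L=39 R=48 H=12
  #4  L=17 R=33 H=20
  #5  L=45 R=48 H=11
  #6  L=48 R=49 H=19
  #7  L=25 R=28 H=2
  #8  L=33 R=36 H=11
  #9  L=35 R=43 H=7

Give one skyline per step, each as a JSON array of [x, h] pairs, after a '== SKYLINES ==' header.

== SKYLINES ==
[[2,12],[3,0]]
[[2,12],[3,0]]
[[2,12],[3,0],[39,12],[48,0]]
[[2,12],[3,0],[17,20],[33,0],[39,12],[48,0]]
[[2,12],[3,0],[17,20],[33,0],[39,12],[48,0]]
[[2,12],[3,0],[17,20],[33,0],[39,12],[48,19],[49,0]]
[[2,12],[3,0],[17,20],[33,0],[39,12],[48,19],[49,0]]
[[2,12],[3,0],[17,20],[33,11],[36,0],[39,12],[48,19],[49,0]]
[[2,12],[3,0],[17,20],[33,11],[36,7],[39,12],[48,19],[49,0]]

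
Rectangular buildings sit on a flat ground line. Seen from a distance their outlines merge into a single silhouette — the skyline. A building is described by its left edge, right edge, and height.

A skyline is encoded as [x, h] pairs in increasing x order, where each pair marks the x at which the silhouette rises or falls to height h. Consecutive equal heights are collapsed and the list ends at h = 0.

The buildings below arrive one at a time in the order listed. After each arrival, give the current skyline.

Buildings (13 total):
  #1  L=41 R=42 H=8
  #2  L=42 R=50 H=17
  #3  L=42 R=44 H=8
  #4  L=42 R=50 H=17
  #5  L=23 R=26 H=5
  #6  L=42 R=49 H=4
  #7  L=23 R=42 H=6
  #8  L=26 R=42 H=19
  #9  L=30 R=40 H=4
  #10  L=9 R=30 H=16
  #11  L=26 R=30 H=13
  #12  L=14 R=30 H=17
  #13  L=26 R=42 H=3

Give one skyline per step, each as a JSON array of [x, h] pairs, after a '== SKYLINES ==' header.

== SKYLINES ==
[[41,8],[42,0]]
[[41,8],[42,17],[50,0]]
[[41,8],[42,17],[50,0]]
[[41,8],[42,17],[50,0]]
[[23,5],[26,0],[41,8],[42,17],[50,0]]
[[23,5],[26,0],[41,8],[42,17],[50,0]]
[[23,6],[41,8],[42,17],[50,0]]
[[23,6],[26,19],[42,17],[50,0]]
[[23,6],[26,19],[42,17],[50,0]]
[[9,16],[26,19],[42,17],[50,0]]
[[9,16],[26,19],[42,17],[50,0]]
[[9,16],[14,17],[26,19],[42,17],[50,0]]
[[9,16],[14,17],[26,19],[42,17],[50,0]]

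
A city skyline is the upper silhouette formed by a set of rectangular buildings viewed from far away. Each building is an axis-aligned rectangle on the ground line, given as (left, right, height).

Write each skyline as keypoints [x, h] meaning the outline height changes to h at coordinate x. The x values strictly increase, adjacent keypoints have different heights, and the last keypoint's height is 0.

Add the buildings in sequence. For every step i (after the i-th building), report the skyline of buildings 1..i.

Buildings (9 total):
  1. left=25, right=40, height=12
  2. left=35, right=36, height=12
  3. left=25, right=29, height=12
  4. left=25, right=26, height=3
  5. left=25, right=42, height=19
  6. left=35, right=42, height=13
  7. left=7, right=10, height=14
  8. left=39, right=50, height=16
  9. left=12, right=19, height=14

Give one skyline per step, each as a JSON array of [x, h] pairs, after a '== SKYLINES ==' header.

== SKYLINES ==
[[25,12],[40,0]]
[[25,12],[40,0]]
[[25,12],[40,0]]
[[25,12],[40,0]]
[[25,19],[42,0]]
[[25,19],[42,0]]
[[7,14],[10,0],[25,19],[42,0]]
[[7,14],[10,0],[25,19],[42,16],[50,0]]
[[7,14],[10,0],[12,14],[19,0],[25,19],[42,16],[50,0]]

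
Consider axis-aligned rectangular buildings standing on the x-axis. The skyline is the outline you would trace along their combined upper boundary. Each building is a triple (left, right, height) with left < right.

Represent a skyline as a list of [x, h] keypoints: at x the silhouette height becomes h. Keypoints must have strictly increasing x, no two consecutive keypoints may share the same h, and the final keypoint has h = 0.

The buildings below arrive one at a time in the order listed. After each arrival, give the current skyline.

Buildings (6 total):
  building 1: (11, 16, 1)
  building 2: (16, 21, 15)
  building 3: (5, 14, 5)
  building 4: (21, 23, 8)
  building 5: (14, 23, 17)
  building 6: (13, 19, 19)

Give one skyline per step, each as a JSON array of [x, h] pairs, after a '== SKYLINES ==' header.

== SKYLINES ==
[[11,1],[16,0]]
[[11,1],[16,15],[21,0]]
[[5,5],[14,1],[16,15],[21,0]]
[[5,5],[14,1],[16,15],[21,8],[23,0]]
[[5,5],[14,17],[23,0]]
[[5,5],[13,19],[19,17],[23,0]]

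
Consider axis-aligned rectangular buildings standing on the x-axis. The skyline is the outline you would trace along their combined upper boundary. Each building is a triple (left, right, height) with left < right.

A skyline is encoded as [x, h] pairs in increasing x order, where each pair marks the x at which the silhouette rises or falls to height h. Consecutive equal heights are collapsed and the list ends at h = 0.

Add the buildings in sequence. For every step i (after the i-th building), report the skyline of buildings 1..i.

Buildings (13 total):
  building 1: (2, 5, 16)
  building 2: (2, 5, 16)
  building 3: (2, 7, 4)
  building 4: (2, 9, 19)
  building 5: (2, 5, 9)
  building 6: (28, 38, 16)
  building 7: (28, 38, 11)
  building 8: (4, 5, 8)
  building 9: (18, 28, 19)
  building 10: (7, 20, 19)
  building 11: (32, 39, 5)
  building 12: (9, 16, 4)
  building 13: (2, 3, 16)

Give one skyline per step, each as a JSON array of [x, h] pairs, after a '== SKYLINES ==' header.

== SKYLINES ==
[[2,16],[5,0]]
[[2,16],[5,0]]
[[2,16],[5,4],[7,0]]
[[2,19],[9,0]]
[[2,19],[9,0]]
[[2,19],[9,0],[28,16],[38,0]]
[[2,19],[9,0],[28,16],[38,0]]
[[2,19],[9,0],[28,16],[38,0]]
[[2,19],[9,0],[18,19],[28,16],[38,0]]
[[2,19],[28,16],[38,0]]
[[2,19],[28,16],[38,5],[39,0]]
[[2,19],[28,16],[38,5],[39,0]]
[[2,19],[28,16],[38,5],[39,0]]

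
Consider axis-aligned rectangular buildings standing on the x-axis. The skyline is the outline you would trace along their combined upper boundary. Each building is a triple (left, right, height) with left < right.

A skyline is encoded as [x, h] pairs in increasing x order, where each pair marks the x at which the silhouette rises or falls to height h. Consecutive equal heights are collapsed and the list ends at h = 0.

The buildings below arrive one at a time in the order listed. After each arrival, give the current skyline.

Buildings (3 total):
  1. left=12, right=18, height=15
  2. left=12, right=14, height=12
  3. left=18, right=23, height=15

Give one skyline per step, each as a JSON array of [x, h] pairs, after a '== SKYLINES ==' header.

== SKYLINES ==
[[12,15],[18,0]]
[[12,15],[18,0]]
[[12,15],[23,0]]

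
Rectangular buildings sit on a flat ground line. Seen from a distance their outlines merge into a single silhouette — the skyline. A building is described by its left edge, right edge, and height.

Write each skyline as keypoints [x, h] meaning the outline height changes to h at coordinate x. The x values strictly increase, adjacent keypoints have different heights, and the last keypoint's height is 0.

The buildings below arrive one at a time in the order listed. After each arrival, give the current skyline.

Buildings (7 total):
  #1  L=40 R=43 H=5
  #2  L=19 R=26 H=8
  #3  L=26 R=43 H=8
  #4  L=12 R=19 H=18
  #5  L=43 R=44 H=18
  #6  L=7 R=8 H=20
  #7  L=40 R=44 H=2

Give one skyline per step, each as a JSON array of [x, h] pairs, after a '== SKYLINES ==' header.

== SKYLINES ==
[[40,5],[43,0]]
[[19,8],[26,0],[40,5],[43,0]]
[[19,8],[43,0]]
[[12,18],[19,8],[43,0]]
[[12,18],[19,8],[43,18],[44,0]]
[[7,20],[8,0],[12,18],[19,8],[43,18],[44,0]]
[[7,20],[8,0],[12,18],[19,8],[43,18],[44,0]]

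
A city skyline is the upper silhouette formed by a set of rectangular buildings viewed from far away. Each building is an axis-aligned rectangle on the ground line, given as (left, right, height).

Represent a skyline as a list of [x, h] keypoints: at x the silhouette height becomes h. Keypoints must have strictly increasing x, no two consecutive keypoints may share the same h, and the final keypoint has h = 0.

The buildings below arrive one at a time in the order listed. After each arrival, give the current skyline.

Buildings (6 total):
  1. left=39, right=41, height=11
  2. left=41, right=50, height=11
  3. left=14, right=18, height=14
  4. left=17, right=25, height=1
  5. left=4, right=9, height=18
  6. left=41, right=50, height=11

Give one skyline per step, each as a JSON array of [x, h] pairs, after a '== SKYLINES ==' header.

== SKYLINES ==
[[39,11],[41,0]]
[[39,11],[50,0]]
[[14,14],[18,0],[39,11],[50,0]]
[[14,14],[18,1],[25,0],[39,11],[50,0]]
[[4,18],[9,0],[14,14],[18,1],[25,0],[39,11],[50,0]]
[[4,18],[9,0],[14,14],[18,1],[25,0],[39,11],[50,0]]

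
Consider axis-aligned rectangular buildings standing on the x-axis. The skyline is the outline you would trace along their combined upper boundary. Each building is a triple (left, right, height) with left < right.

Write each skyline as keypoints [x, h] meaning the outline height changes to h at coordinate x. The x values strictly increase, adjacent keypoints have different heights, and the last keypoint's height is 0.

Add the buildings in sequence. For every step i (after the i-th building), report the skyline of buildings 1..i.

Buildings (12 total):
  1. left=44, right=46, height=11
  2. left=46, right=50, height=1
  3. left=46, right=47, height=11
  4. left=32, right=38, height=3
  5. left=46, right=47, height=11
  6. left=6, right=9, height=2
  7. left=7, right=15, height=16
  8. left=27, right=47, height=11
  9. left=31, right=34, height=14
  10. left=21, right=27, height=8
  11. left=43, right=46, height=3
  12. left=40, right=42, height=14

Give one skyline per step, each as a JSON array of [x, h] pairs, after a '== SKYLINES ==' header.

== SKYLINES ==
[[44,11],[46,0]]
[[44,11],[46,1],[50,0]]
[[44,11],[47,1],[50,0]]
[[32,3],[38,0],[44,11],[47,1],[50,0]]
[[32,3],[38,0],[44,11],[47,1],[50,0]]
[[6,2],[9,0],[32,3],[38,0],[44,11],[47,1],[50,0]]
[[6,2],[7,16],[15,0],[32,3],[38,0],[44,11],[47,1],[50,0]]
[[6,2],[7,16],[15,0],[27,11],[47,1],[50,0]]
[[6,2],[7,16],[15,0],[27,11],[31,14],[34,11],[47,1],[50,0]]
[[6,2],[7,16],[15,0],[21,8],[27,11],[31,14],[34,11],[47,1],[50,0]]
[[6,2],[7,16],[15,0],[21,8],[27,11],[31,14],[34,11],[47,1],[50,0]]
[[6,2],[7,16],[15,0],[21,8],[27,11],[31,14],[34,11],[40,14],[42,11],[47,1],[50,0]]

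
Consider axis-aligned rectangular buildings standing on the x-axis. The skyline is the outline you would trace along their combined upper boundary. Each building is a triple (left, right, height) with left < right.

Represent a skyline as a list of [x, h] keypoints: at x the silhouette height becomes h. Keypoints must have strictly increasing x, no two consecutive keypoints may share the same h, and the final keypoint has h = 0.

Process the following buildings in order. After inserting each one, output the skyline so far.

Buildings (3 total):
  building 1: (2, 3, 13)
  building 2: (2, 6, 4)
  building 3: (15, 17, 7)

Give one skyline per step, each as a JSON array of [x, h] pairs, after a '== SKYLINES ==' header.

== SKYLINES ==
[[2,13],[3,0]]
[[2,13],[3,4],[6,0]]
[[2,13],[3,4],[6,0],[15,7],[17,0]]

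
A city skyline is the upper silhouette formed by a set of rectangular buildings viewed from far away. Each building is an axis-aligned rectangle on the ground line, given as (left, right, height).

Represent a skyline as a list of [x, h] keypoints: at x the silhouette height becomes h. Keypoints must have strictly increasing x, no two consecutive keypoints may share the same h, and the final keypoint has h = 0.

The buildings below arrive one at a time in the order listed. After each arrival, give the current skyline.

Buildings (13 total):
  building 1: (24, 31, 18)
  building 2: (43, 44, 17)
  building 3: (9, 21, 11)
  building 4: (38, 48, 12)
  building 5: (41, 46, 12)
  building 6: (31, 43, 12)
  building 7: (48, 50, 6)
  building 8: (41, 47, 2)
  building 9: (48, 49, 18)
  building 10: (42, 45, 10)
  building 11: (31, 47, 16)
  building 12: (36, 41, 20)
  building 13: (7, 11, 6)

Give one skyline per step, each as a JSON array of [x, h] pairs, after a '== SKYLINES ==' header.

== SKYLINES ==
[[24,18],[31,0]]
[[24,18],[31,0],[43,17],[44,0]]
[[9,11],[21,0],[24,18],[31,0],[43,17],[44,0]]
[[9,11],[21,0],[24,18],[31,0],[38,12],[43,17],[44,12],[48,0]]
[[9,11],[21,0],[24,18],[31,0],[38,12],[43,17],[44,12],[48,0]]
[[9,11],[21,0],[24,18],[31,12],[43,17],[44,12],[48,0]]
[[9,11],[21,0],[24,18],[31,12],[43,17],[44,12],[48,6],[50,0]]
[[9,11],[21,0],[24,18],[31,12],[43,17],[44,12],[48,6],[50,0]]
[[9,11],[21,0],[24,18],[31,12],[43,17],[44,12],[48,18],[49,6],[50,0]]
[[9,11],[21,0],[24,18],[31,12],[43,17],[44,12],[48,18],[49,6],[50,0]]
[[9,11],[21,0],[24,18],[31,16],[43,17],[44,16],[47,12],[48,18],[49,6],[50,0]]
[[9,11],[21,0],[24,18],[31,16],[36,20],[41,16],[43,17],[44,16],[47,12],[48,18],[49,6],[50,0]]
[[7,6],[9,11],[21,0],[24,18],[31,16],[36,20],[41,16],[43,17],[44,16],[47,12],[48,18],[49,6],[50,0]]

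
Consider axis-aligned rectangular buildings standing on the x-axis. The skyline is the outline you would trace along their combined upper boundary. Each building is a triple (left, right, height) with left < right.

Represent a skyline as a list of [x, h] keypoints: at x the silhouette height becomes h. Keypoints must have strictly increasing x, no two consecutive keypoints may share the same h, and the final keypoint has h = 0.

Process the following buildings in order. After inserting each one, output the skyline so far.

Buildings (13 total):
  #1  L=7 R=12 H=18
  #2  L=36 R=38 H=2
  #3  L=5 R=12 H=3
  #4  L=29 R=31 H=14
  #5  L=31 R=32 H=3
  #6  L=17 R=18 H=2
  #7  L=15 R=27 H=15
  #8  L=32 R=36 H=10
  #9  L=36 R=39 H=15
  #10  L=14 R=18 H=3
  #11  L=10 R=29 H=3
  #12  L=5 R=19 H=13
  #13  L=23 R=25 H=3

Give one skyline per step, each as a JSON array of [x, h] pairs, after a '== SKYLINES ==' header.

== SKYLINES ==
[[7,18],[12,0]]
[[7,18],[12,0],[36,2],[38,0]]
[[5,3],[7,18],[12,0],[36,2],[38,0]]
[[5,3],[7,18],[12,0],[29,14],[31,0],[36,2],[38,0]]
[[5,3],[7,18],[12,0],[29,14],[31,3],[32,0],[36,2],[38,0]]
[[5,3],[7,18],[12,0],[17,2],[18,0],[29,14],[31,3],[32,0],[36,2],[38,0]]
[[5,3],[7,18],[12,0],[15,15],[27,0],[29,14],[31,3],[32,0],[36,2],[38,0]]
[[5,3],[7,18],[12,0],[15,15],[27,0],[29,14],[31,3],[32,10],[36,2],[38,0]]
[[5,3],[7,18],[12,0],[15,15],[27,0],[29,14],[31,3],[32,10],[36,15],[39,0]]
[[5,3],[7,18],[12,0],[14,3],[15,15],[27,0],[29,14],[31,3],[32,10],[36,15],[39,0]]
[[5,3],[7,18],[12,3],[15,15],[27,3],[29,14],[31,3],[32,10],[36,15],[39,0]]
[[5,13],[7,18],[12,13],[15,15],[27,3],[29,14],[31,3],[32,10],[36,15],[39,0]]
[[5,13],[7,18],[12,13],[15,15],[27,3],[29,14],[31,3],[32,10],[36,15],[39,0]]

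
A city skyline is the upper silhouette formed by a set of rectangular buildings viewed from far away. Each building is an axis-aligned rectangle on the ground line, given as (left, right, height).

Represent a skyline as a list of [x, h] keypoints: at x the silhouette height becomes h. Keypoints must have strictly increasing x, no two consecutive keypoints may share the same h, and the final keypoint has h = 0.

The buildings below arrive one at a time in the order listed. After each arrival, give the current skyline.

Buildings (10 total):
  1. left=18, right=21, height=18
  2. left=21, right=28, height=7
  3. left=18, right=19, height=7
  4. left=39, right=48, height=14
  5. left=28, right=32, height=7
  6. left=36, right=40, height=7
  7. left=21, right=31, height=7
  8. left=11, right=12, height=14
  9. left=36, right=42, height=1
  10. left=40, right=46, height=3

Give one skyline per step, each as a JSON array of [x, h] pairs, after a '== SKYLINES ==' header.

== SKYLINES ==
[[18,18],[21,0]]
[[18,18],[21,7],[28,0]]
[[18,18],[21,7],[28,0]]
[[18,18],[21,7],[28,0],[39,14],[48,0]]
[[18,18],[21,7],[32,0],[39,14],[48,0]]
[[18,18],[21,7],[32,0],[36,7],[39,14],[48,0]]
[[18,18],[21,7],[32,0],[36,7],[39,14],[48,0]]
[[11,14],[12,0],[18,18],[21,7],[32,0],[36,7],[39,14],[48,0]]
[[11,14],[12,0],[18,18],[21,7],[32,0],[36,7],[39,14],[48,0]]
[[11,14],[12,0],[18,18],[21,7],[32,0],[36,7],[39,14],[48,0]]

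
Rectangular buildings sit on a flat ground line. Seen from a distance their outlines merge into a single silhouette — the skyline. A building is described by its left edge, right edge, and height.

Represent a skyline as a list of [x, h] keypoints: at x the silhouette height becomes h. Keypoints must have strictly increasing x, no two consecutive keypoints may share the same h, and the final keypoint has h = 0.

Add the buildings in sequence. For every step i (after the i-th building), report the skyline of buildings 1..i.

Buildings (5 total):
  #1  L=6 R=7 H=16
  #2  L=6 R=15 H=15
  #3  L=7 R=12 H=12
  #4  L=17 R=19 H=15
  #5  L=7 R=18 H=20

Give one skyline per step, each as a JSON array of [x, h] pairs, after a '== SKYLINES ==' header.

== SKYLINES ==
[[6,16],[7,0]]
[[6,16],[7,15],[15,0]]
[[6,16],[7,15],[15,0]]
[[6,16],[7,15],[15,0],[17,15],[19,0]]
[[6,16],[7,20],[18,15],[19,0]]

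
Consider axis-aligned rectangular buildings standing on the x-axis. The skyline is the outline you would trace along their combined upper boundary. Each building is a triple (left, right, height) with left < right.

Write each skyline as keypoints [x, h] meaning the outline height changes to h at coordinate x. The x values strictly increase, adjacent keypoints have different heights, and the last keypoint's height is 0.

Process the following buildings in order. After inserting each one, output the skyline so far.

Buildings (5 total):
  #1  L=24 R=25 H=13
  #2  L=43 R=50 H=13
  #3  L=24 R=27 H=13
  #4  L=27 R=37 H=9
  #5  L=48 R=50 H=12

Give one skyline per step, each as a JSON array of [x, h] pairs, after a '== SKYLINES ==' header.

== SKYLINES ==
[[24,13],[25,0]]
[[24,13],[25,0],[43,13],[50,0]]
[[24,13],[27,0],[43,13],[50,0]]
[[24,13],[27,9],[37,0],[43,13],[50,0]]
[[24,13],[27,9],[37,0],[43,13],[50,0]]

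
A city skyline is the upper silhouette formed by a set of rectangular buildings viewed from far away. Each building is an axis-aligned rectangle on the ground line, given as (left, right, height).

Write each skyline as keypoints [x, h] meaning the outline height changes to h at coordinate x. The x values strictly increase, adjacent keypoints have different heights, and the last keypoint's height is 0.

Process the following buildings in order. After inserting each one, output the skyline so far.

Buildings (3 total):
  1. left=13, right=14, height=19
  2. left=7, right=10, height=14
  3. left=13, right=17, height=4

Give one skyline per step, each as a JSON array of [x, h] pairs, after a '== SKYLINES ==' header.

== SKYLINES ==
[[13,19],[14,0]]
[[7,14],[10,0],[13,19],[14,0]]
[[7,14],[10,0],[13,19],[14,4],[17,0]]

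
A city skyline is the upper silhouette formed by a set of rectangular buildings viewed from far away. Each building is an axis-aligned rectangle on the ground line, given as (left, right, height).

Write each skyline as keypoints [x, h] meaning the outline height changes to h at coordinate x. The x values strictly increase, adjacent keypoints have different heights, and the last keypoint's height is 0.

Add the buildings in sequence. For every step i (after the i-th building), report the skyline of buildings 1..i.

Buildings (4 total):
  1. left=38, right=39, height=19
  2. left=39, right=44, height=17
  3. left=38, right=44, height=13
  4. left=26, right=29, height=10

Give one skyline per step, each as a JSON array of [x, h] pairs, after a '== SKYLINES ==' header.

== SKYLINES ==
[[38,19],[39,0]]
[[38,19],[39,17],[44,0]]
[[38,19],[39,17],[44,0]]
[[26,10],[29,0],[38,19],[39,17],[44,0]]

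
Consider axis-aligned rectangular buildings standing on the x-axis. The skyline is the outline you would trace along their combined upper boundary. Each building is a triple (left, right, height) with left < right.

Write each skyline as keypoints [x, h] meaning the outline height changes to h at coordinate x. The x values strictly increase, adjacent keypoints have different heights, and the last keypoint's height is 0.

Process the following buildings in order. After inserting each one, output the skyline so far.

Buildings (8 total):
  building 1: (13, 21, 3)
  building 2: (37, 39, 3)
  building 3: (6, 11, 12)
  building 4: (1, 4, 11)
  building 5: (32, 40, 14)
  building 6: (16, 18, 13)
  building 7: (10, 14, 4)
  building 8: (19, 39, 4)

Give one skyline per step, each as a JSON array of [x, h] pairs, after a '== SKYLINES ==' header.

== SKYLINES ==
[[13,3],[21,0]]
[[13,3],[21,0],[37,3],[39,0]]
[[6,12],[11,0],[13,3],[21,0],[37,3],[39,0]]
[[1,11],[4,0],[6,12],[11,0],[13,3],[21,0],[37,3],[39,0]]
[[1,11],[4,0],[6,12],[11,0],[13,3],[21,0],[32,14],[40,0]]
[[1,11],[4,0],[6,12],[11,0],[13,3],[16,13],[18,3],[21,0],[32,14],[40,0]]
[[1,11],[4,0],[6,12],[11,4],[14,3],[16,13],[18,3],[21,0],[32,14],[40,0]]
[[1,11],[4,0],[6,12],[11,4],[14,3],[16,13],[18,3],[19,4],[32,14],[40,0]]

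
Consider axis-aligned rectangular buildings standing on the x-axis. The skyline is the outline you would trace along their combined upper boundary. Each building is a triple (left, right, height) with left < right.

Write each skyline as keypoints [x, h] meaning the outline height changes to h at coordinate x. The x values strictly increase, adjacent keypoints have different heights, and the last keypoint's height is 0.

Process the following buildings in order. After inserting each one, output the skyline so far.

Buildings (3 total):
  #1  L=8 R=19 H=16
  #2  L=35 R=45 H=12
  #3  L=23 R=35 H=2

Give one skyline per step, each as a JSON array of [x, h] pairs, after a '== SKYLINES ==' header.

== SKYLINES ==
[[8,16],[19,0]]
[[8,16],[19,0],[35,12],[45,0]]
[[8,16],[19,0],[23,2],[35,12],[45,0]]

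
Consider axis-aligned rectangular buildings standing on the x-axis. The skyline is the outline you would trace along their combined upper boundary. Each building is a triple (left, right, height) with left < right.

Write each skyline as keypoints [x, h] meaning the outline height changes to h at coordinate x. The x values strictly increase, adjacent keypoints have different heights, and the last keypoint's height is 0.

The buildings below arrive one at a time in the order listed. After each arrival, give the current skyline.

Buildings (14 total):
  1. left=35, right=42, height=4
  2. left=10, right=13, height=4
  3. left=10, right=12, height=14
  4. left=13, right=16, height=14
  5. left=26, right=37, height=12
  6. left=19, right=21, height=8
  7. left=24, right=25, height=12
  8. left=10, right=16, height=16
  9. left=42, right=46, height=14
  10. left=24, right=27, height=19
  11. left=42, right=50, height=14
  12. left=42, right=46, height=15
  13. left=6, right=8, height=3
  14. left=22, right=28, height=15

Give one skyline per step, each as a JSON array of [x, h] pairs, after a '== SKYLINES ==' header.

== SKYLINES ==
[[35,4],[42,0]]
[[10,4],[13,0],[35,4],[42,0]]
[[10,14],[12,4],[13,0],[35,4],[42,0]]
[[10,14],[12,4],[13,14],[16,0],[35,4],[42,0]]
[[10,14],[12,4],[13,14],[16,0],[26,12],[37,4],[42,0]]
[[10,14],[12,4],[13,14],[16,0],[19,8],[21,0],[26,12],[37,4],[42,0]]
[[10,14],[12,4],[13,14],[16,0],[19,8],[21,0],[24,12],[25,0],[26,12],[37,4],[42,0]]
[[10,16],[16,0],[19,8],[21,0],[24,12],[25,0],[26,12],[37,4],[42,0]]
[[10,16],[16,0],[19,8],[21,0],[24,12],[25,0],[26,12],[37,4],[42,14],[46,0]]
[[10,16],[16,0],[19,8],[21,0],[24,19],[27,12],[37,4],[42,14],[46,0]]
[[10,16],[16,0],[19,8],[21,0],[24,19],[27,12],[37,4],[42,14],[50,0]]
[[10,16],[16,0],[19,8],[21,0],[24,19],[27,12],[37,4],[42,15],[46,14],[50,0]]
[[6,3],[8,0],[10,16],[16,0],[19,8],[21,0],[24,19],[27,12],[37,4],[42,15],[46,14],[50,0]]
[[6,3],[8,0],[10,16],[16,0],[19,8],[21,0],[22,15],[24,19],[27,15],[28,12],[37,4],[42,15],[46,14],[50,0]]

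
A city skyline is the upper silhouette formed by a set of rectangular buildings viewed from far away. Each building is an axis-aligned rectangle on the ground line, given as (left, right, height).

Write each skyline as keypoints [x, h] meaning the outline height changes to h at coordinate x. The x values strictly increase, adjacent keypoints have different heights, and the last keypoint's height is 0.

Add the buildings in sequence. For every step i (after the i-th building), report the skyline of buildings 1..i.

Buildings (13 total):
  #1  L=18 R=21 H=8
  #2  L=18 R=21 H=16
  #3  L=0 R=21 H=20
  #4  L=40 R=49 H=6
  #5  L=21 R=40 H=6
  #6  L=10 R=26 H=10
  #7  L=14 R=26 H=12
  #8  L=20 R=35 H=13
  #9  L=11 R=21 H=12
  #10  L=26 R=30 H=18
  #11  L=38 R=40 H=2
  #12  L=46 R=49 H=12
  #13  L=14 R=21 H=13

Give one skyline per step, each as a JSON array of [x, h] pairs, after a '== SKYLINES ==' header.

== SKYLINES ==
[[18,8],[21,0]]
[[18,16],[21,0]]
[[0,20],[21,0]]
[[0,20],[21,0],[40,6],[49,0]]
[[0,20],[21,6],[49,0]]
[[0,20],[21,10],[26,6],[49,0]]
[[0,20],[21,12],[26,6],[49,0]]
[[0,20],[21,13],[35,6],[49,0]]
[[0,20],[21,13],[35,6],[49,0]]
[[0,20],[21,13],[26,18],[30,13],[35,6],[49,0]]
[[0,20],[21,13],[26,18],[30,13],[35,6],[49,0]]
[[0,20],[21,13],[26,18],[30,13],[35,6],[46,12],[49,0]]
[[0,20],[21,13],[26,18],[30,13],[35,6],[46,12],[49,0]]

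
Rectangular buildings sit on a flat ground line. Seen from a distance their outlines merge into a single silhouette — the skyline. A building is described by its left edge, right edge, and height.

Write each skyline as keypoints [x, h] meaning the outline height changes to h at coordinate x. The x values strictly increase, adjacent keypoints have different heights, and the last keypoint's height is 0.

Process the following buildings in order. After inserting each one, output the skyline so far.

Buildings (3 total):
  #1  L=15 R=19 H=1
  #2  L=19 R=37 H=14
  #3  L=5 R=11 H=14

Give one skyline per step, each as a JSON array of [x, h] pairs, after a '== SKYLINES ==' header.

== SKYLINES ==
[[15,1],[19,0]]
[[15,1],[19,14],[37,0]]
[[5,14],[11,0],[15,1],[19,14],[37,0]]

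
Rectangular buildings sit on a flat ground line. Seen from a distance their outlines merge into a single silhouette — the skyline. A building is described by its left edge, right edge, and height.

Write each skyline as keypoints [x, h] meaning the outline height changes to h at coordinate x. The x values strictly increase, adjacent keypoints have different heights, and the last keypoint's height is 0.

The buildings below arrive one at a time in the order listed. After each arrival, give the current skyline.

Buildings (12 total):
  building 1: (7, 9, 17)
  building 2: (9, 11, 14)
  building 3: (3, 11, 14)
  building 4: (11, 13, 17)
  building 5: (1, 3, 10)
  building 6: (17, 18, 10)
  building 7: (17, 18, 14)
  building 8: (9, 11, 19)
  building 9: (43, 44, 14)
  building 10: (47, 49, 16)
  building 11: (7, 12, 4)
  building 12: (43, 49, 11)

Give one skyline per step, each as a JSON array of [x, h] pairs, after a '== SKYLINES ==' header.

== SKYLINES ==
[[7,17],[9,0]]
[[7,17],[9,14],[11,0]]
[[3,14],[7,17],[9,14],[11,0]]
[[3,14],[7,17],[9,14],[11,17],[13,0]]
[[1,10],[3,14],[7,17],[9,14],[11,17],[13,0]]
[[1,10],[3,14],[7,17],[9,14],[11,17],[13,0],[17,10],[18,0]]
[[1,10],[3,14],[7,17],[9,14],[11,17],[13,0],[17,14],[18,0]]
[[1,10],[3,14],[7,17],[9,19],[11,17],[13,0],[17,14],[18,0]]
[[1,10],[3,14],[7,17],[9,19],[11,17],[13,0],[17,14],[18,0],[43,14],[44,0]]
[[1,10],[3,14],[7,17],[9,19],[11,17],[13,0],[17,14],[18,0],[43,14],[44,0],[47,16],[49,0]]
[[1,10],[3,14],[7,17],[9,19],[11,17],[13,0],[17,14],[18,0],[43,14],[44,0],[47,16],[49,0]]
[[1,10],[3,14],[7,17],[9,19],[11,17],[13,0],[17,14],[18,0],[43,14],[44,11],[47,16],[49,0]]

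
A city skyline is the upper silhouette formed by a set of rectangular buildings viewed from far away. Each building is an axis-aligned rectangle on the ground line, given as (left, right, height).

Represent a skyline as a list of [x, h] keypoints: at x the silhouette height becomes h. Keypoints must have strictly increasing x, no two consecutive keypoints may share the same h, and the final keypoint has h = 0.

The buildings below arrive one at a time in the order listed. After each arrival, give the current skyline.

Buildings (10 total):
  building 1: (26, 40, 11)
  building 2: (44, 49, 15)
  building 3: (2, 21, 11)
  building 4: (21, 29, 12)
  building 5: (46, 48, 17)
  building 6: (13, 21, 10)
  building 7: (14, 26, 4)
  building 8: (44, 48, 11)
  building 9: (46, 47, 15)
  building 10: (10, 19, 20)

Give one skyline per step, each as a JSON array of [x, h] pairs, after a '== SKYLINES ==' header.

== SKYLINES ==
[[26,11],[40,0]]
[[26,11],[40,0],[44,15],[49,0]]
[[2,11],[21,0],[26,11],[40,0],[44,15],[49,0]]
[[2,11],[21,12],[29,11],[40,0],[44,15],[49,0]]
[[2,11],[21,12],[29,11],[40,0],[44,15],[46,17],[48,15],[49,0]]
[[2,11],[21,12],[29,11],[40,0],[44,15],[46,17],[48,15],[49,0]]
[[2,11],[21,12],[29,11],[40,0],[44,15],[46,17],[48,15],[49,0]]
[[2,11],[21,12],[29,11],[40,0],[44,15],[46,17],[48,15],[49,0]]
[[2,11],[21,12],[29,11],[40,0],[44,15],[46,17],[48,15],[49,0]]
[[2,11],[10,20],[19,11],[21,12],[29,11],[40,0],[44,15],[46,17],[48,15],[49,0]]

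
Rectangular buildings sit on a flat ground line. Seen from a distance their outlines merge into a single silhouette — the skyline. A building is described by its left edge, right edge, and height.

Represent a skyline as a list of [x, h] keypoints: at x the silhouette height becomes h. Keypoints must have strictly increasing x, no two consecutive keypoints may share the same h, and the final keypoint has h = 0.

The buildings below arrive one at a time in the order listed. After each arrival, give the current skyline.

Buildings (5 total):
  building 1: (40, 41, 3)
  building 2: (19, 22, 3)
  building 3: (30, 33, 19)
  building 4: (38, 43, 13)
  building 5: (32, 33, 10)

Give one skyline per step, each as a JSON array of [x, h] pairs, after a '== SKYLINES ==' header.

== SKYLINES ==
[[40,3],[41,0]]
[[19,3],[22,0],[40,3],[41,0]]
[[19,3],[22,0],[30,19],[33,0],[40,3],[41,0]]
[[19,3],[22,0],[30,19],[33,0],[38,13],[43,0]]
[[19,3],[22,0],[30,19],[33,0],[38,13],[43,0]]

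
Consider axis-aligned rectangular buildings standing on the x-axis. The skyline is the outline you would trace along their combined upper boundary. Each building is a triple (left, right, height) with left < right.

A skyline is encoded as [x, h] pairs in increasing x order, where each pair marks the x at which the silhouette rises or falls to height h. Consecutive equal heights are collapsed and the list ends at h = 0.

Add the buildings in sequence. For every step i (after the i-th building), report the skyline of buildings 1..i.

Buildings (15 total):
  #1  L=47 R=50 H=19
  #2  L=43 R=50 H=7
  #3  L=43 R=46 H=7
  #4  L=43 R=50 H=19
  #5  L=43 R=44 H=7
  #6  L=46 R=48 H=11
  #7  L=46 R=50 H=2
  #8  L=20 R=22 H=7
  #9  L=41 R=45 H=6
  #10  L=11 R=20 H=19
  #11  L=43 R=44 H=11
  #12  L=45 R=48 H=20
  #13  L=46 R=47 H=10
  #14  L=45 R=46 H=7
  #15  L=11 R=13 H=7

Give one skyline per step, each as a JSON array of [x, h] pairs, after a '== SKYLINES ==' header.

== SKYLINES ==
[[47,19],[50,0]]
[[43,7],[47,19],[50,0]]
[[43,7],[47,19],[50,0]]
[[43,19],[50,0]]
[[43,19],[50,0]]
[[43,19],[50,0]]
[[43,19],[50,0]]
[[20,7],[22,0],[43,19],[50,0]]
[[20,7],[22,0],[41,6],[43,19],[50,0]]
[[11,19],[20,7],[22,0],[41,6],[43,19],[50,0]]
[[11,19],[20,7],[22,0],[41,6],[43,19],[50,0]]
[[11,19],[20,7],[22,0],[41,6],[43,19],[45,20],[48,19],[50,0]]
[[11,19],[20,7],[22,0],[41,6],[43,19],[45,20],[48,19],[50,0]]
[[11,19],[20,7],[22,0],[41,6],[43,19],[45,20],[48,19],[50,0]]
[[11,19],[20,7],[22,0],[41,6],[43,19],[45,20],[48,19],[50,0]]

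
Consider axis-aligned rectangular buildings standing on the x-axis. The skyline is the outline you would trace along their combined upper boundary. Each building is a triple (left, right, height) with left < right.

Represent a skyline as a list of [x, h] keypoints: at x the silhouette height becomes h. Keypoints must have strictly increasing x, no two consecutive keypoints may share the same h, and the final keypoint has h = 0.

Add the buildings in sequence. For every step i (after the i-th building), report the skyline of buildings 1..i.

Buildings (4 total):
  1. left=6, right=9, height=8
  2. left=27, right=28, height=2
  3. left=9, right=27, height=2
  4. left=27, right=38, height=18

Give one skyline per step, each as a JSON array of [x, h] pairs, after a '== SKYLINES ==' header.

== SKYLINES ==
[[6,8],[9,0]]
[[6,8],[9,0],[27,2],[28,0]]
[[6,8],[9,2],[28,0]]
[[6,8],[9,2],[27,18],[38,0]]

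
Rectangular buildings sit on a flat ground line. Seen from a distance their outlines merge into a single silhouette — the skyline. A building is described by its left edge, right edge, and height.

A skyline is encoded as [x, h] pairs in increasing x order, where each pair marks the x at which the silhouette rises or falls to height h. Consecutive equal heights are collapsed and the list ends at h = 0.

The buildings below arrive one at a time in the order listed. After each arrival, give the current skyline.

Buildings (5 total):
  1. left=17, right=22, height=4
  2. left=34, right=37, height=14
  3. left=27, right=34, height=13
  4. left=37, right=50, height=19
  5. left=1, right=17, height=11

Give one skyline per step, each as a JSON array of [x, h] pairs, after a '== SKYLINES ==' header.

== SKYLINES ==
[[17,4],[22,0]]
[[17,4],[22,0],[34,14],[37,0]]
[[17,4],[22,0],[27,13],[34,14],[37,0]]
[[17,4],[22,0],[27,13],[34,14],[37,19],[50,0]]
[[1,11],[17,4],[22,0],[27,13],[34,14],[37,19],[50,0]]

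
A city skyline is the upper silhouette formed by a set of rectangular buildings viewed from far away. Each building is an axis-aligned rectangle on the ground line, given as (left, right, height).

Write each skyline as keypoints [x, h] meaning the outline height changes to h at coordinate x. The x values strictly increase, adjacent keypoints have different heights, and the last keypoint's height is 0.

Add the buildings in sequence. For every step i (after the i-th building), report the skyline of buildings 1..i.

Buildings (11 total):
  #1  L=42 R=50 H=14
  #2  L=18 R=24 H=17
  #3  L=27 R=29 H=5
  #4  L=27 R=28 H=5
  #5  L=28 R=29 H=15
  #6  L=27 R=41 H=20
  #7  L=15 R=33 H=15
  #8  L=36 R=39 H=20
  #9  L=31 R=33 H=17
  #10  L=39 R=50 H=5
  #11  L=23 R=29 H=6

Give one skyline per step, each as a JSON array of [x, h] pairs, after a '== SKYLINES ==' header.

== SKYLINES ==
[[42,14],[50,0]]
[[18,17],[24,0],[42,14],[50,0]]
[[18,17],[24,0],[27,5],[29,0],[42,14],[50,0]]
[[18,17],[24,0],[27,5],[29,0],[42,14],[50,0]]
[[18,17],[24,0],[27,5],[28,15],[29,0],[42,14],[50,0]]
[[18,17],[24,0],[27,20],[41,0],[42,14],[50,0]]
[[15,15],[18,17],[24,15],[27,20],[41,0],[42,14],[50,0]]
[[15,15],[18,17],[24,15],[27,20],[41,0],[42,14],[50,0]]
[[15,15],[18,17],[24,15],[27,20],[41,0],[42,14],[50,0]]
[[15,15],[18,17],[24,15],[27,20],[41,5],[42,14],[50,0]]
[[15,15],[18,17],[24,15],[27,20],[41,5],[42,14],[50,0]]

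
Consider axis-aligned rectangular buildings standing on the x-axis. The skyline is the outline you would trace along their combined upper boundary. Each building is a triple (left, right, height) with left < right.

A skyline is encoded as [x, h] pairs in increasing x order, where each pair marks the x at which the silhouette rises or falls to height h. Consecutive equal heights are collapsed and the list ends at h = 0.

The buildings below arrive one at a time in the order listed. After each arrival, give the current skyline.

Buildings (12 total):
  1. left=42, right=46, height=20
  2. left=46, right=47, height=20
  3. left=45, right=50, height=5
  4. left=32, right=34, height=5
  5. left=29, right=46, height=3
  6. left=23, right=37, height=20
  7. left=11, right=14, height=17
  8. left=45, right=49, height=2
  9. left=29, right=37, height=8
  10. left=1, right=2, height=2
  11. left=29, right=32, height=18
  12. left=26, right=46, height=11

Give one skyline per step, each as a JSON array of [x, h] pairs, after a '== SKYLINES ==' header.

== SKYLINES ==
[[42,20],[46,0]]
[[42,20],[47,0]]
[[42,20],[47,5],[50,0]]
[[32,5],[34,0],[42,20],[47,5],[50,0]]
[[29,3],[32,5],[34,3],[42,20],[47,5],[50,0]]
[[23,20],[37,3],[42,20],[47,5],[50,0]]
[[11,17],[14,0],[23,20],[37,3],[42,20],[47,5],[50,0]]
[[11,17],[14,0],[23,20],[37,3],[42,20],[47,5],[50,0]]
[[11,17],[14,0],[23,20],[37,3],[42,20],[47,5],[50,0]]
[[1,2],[2,0],[11,17],[14,0],[23,20],[37,3],[42,20],[47,5],[50,0]]
[[1,2],[2,0],[11,17],[14,0],[23,20],[37,3],[42,20],[47,5],[50,0]]
[[1,2],[2,0],[11,17],[14,0],[23,20],[37,11],[42,20],[47,5],[50,0]]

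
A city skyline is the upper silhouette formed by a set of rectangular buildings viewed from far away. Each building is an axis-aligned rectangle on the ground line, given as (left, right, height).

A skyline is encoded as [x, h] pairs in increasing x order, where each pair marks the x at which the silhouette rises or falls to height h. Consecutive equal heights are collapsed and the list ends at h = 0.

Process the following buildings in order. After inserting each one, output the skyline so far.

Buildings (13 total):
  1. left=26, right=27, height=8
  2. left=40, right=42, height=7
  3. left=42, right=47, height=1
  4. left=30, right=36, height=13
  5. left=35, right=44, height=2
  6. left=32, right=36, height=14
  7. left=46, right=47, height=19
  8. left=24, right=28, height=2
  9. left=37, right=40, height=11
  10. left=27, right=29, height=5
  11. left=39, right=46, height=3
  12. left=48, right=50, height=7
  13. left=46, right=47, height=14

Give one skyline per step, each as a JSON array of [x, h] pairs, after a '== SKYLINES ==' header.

== SKYLINES ==
[[26,8],[27,0]]
[[26,8],[27,0],[40,7],[42,0]]
[[26,8],[27,0],[40,7],[42,1],[47,0]]
[[26,8],[27,0],[30,13],[36,0],[40,7],[42,1],[47,0]]
[[26,8],[27,0],[30,13],[36,2],[40,7],[42,2],[44,1],[47,0]]
[[26,8],[27,0],[30,13],[32,14],[36,2],[40,7],[42,2],[44,1],[47,0]]
[[26,8],[27,0],[30,13],[32,14],[36,2],[40,7],[42,2],[44,1],[46,19],[47,0]]
[[24,2],[26,8],[27,2],[28,0],[30,13],[32,14],[36,2],[40,7],[42,2],[44,1],[46,19],[47,0]]
[[24,2],[26,8],[27,2],[28,0],[30,13],[32,14],[36,2],[37,11],[40,7],[42,2],[44,1],[46,19],[47,0]]
[[24,2],[26,8],[27,5],[29,0],[30,13],[32,14],[36,2],[37,11],[40,7],[42,2],[44,1],[46,19],[47,0]]
[[24,2],[26,8],[27,5],[29,0],[30,13],[32,14],[36,2],[37,11],[40,7],[42,3],[46,19],[47,0]]
[[24,2],[26,8],[27,5],[29,0],[30,13],[32,14],[36,2],[37,11],[40,7],[42,3],[46,19],[47,0],[48,7],[50,0]]
[[24,2],[26,8],[27,5],[29,0],[30,13],[32,14],[36,2],[37,11],[40,7],[42,3],[46,19],[47,0],[48,7],[50,0]]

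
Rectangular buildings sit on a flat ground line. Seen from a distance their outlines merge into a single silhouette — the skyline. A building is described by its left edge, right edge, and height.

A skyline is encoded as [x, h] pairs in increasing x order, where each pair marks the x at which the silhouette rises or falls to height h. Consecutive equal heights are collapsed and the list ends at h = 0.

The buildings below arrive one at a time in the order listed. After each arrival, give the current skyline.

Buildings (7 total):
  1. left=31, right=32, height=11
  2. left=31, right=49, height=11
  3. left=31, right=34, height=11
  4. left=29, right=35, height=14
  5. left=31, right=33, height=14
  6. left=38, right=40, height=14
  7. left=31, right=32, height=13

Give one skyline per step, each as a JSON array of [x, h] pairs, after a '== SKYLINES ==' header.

== SKYLINES ==
[[31,11],[32,0]]
[[31,11],[49,0]]
[[31,11],[49,0]]
[[29,14],[35,11],[49,0]]
[[29,14],[35,11],[49,0]]
[[29,14],[35,11],[38,14],[40,11],[49,0]]
[[29,14],[35,11],[38,14],[40,11],[49,0]]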